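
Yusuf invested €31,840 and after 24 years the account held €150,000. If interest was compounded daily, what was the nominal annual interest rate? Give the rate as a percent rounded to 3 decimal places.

6.459%

The 8760-period growth factor is 150,000/31,840 = 4.71106.
r/365 = 4.71106^(1/8760) − 1 ≈ 0.000176946, so r ≈ 365·0.000176946 = 6.45854%.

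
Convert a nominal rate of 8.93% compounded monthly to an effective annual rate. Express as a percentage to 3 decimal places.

9.305%

EAR = (1 + 8.93%/12)^12 − 1 = (1 + 0.00744167)^12 − 1.
(1 + 0.00744167)^12 ≈ 1.093047, so EAR ≈ 9.30472%.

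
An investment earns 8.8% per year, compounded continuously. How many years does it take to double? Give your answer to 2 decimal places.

7.88 years

e^(0.088t) = 2, so 0.088t = ln 2 ≈ 0.69315.
t ≈ 0.69315/0.088 ≈ 7.8767.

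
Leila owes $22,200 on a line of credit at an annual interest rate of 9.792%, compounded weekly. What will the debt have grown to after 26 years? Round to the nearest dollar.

Periodic rate = 9.792%/52 = 0.00188308; periods = 52·26 = 1352.
A = 22,200·(1 + 0.09792/52)^1352 ≈ 22,200·12.72445743 ≈ 282,482.9549.

$282,483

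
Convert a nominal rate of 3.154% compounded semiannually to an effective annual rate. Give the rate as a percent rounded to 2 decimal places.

EAR = (1 + 3.154%/2)^2 − 1 = (1 + 0.01577)^2 − 1.
(1 + 0.01577)^2 ≈ 1.031789, so EAR ≈ 3.17887%.

3.18%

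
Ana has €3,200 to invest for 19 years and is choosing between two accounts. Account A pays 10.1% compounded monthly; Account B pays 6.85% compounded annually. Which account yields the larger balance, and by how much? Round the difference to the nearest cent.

Account A growth factor: (1 + 0.101/12)^228 ≈ 6.7596373243; balance ≈ 21,630.8394.
Account B growth factor: (1 + 0.0685)^19 ≈ 3.5214052186; balance ≈ 11,268.4967.
Account A is larger by 10,362.3427.

Account A, by €10,362.34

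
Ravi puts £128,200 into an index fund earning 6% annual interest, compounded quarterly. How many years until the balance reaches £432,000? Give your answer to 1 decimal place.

20.4 years

We need (1 + 0.015)^(4t) = 3.3697, so 4t = ln 3.3697 / ln 1.015 ≈ 81.5948.
t ≈ 81.5948/4 = 20.3987 years.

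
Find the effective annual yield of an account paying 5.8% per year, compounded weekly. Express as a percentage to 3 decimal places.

EAR = (1 + 5.8%/52)^52 − 1 = (1 + 0.00111538)^52 − 1.
(1 + 0.00111538)^52 ≈ 1.059681, so EAR ≈ 5.96807%.

5.968%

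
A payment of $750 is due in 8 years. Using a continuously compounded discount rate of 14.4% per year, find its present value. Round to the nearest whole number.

$237

P = A·e^(−rt) = 750·e^(−1.152).
e^(−1.152) ≈ 0.316004129, so P ≈ 237.0031.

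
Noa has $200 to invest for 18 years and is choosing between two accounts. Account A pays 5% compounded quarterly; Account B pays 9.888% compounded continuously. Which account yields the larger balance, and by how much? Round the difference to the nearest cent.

Account A growth factor: (1 + 0.0125)^72 ≈ 2.44592027; balance ≈ 489.1841.
Account B growth factor: e^(0.09888·18) = e^1.77984 ≈ 5.928907717; balance ≈ 1,185.7815.
Account B is larger by 696.5975.

Account B, by $696.60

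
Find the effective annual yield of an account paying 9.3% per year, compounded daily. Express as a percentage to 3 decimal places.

One year is 365 periods at 0.000254795 each: (1 + 0.000254795)^365 ≈ 1.097449.
EAR = 1.097449 − 1 ≈ 9.74487%.

9.745%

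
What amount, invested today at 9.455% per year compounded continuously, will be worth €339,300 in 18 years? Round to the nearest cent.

€61,866.86

P = A·e^(−rt) = 339,300·e^(−1.7019).
e^(−1.7019) ≈ 0.182336754892, so P ≈ 61,866.8609.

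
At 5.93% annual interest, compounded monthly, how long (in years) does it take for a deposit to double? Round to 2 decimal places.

11.72 years

(1 + 0.00494167)^(12t) = 2.
12t = ln 2 / ln(1 + 0.00494167) ≈ 0.69315/0.0049295 ≈ 140.6122.
t ≈ 11.7177.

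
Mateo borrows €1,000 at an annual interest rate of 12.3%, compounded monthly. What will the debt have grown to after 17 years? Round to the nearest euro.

€8,007

Growth factor = (1 + 0.01025)^204 ≈ 8.007321376.
A ≈ 1,000 × 8.007321376 ≈ 8,007.3214.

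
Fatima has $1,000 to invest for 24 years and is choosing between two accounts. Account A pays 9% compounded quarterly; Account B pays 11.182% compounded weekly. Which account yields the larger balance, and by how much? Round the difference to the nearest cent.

Account A growth factor: (1 + 0.0225)^96 ≈ 8.466002672; balance ≈ 8,466.0027.
Account B growth factor: (1 + 0.11182/52)^1248 ≈ 14.596746448; balance ≈ 14,596.7464.
Account B is larger by 6,130.7438.

Account B, by $6,130.74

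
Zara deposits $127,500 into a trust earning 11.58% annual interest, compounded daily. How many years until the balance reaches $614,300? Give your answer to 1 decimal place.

13.6 years

We need (1 + 0.00031726)^(365t) = 4.818, so 365t = ln 4.818 / ln 1.000317 ≈ 4956.8653.
t ≈ 4956.8653/365 = 13.5805 years.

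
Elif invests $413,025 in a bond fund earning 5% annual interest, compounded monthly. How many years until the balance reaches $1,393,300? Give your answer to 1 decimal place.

(1 + 0.00416667)^(12t) = 1,393,300/413,025 = 3.3734.
12t·ln(1 + 0.00416667) = ln(3.3734); 12t = 1.2159/0.00415801 ≈ 292.4289.
t ≈ 24.3691 years.

24.4 years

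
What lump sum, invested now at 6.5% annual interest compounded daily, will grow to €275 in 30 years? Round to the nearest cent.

Growth factor = (1 + 0.065/365)^10950 ≈ 7.02746744.
P = 275/7.02746744 ≈ 39.1322.

€39.13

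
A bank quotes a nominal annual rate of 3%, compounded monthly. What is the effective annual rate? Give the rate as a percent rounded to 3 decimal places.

One year is 12 periods at 0.0025 each: (1 + 0.0025)^12 ≈ 1.030416.
EAR = 1.030416 − 1 ≈ 3.04160%.

3.042%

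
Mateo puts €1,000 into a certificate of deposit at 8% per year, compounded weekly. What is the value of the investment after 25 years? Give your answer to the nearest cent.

Growth factor = (1 + 0.08/52)^1300 ≈ 7.377708688.
A ≈ 1,000 × 7.377708688 ≈ 7,377.7087.

€7,377.71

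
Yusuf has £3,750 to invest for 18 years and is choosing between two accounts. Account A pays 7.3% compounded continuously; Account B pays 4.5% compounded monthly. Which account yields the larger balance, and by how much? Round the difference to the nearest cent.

Account A, by £5,536.96

A: e^(0.073·18) = e^1.314 ≈ 3.721028096, so 3,750 × 3.721028096 ≈ 13,953.8554.
B: (1 + 0.00375)^216 ≈ 2.244505066, so 3,750 × 2.244505066 ≈ 8,416.8940.
Difference ≈ 5,536.9614 in favor of A.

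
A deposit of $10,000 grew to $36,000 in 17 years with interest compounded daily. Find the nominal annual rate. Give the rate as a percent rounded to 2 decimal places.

7.54%

(1 + r/365)^6205 = 36,000/10,000 = 3.6.
1 + r/365 = 3.6^(1/6205) ≈ 1.000206, so r/365 ≈ 0.000206457.
r ≈ 365·0.000206457 = 7.53568%.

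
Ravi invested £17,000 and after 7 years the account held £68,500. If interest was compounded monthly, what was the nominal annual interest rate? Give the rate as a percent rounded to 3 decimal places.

20.075%

(1 + r/12)^84 = 68,500/17,000 = 4.02941.
1 + r/12 = 4.02941^(1/84) ≈ 1.016729, so r/12 ≈ 0.0167291.
r ≈ 12·0.0167291 = 20.07493%.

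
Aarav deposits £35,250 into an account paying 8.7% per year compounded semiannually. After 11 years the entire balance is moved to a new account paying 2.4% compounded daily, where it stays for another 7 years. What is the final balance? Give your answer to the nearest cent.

£106,402.58

After 11 years at 8.7%: 35,250 × 2.55172562445 ≈ 89,948.3283.
Then 7 years at 2.4%: 89,948.3283 × 1.18293007725 ≈ 106,402.5829.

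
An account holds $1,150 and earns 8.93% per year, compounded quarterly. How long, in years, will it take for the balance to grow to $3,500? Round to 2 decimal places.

12.60 years

We need (1 + 0.022325)^(4t) = 3.0435, so 4t = ln 3.0435 / ln 1.022325 ≈ 50.4089.
t ≈ 50.4089/4 = 12.6022 years.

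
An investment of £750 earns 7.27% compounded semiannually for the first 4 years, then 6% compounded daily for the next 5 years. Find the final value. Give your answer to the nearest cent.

£1,347.07

After 4 years at 7.27%: 750 × 1.330612546 ≈ 997.9594.
Then 5 years at 6%: 997.9594 × 1.349825527 ≈ 1,347.0711.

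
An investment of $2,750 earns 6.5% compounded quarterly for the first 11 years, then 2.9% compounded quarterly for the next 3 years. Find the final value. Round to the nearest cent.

$6,095.43

Phase 1: 2,750·(1 + 0.01625)^44 ≈ 5,589.2981.
Phase 2: 5,589.2981·(1 + 0.00725)^12 ≈ 6,095.4333.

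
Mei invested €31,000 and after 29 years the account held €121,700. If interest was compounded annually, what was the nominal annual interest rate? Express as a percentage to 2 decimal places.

4.83%

(1 + r)^29 = 121,700/31,000 = 3.92581.
1 + r = 3.92581^(1/29) ≈ 1.048287, so r ≈ 0.0482873.
r ≈ 4.82873%.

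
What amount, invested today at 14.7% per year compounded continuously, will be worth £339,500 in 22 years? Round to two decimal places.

£13,376.16

P = A·e^(−rt) = 339,500·e^(−3.234).
e^(−3.234) ≈ 0.0393995848317, so P ≈ 13,376.1591.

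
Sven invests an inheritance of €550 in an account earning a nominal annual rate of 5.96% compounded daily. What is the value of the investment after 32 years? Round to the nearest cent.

€3,703.24

Growth factor = (1 + 0.0596/365)^11680 ≈ 6.733158202.
A ≈ 550 × 6.733158202 ≈ 3,703.2370.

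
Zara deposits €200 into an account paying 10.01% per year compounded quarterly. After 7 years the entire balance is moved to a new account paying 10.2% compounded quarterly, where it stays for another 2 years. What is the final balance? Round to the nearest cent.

After 7 years at 10.01%: 200 × 1.99785893 ≈ 399.5718.
Then 2 years at 10.2%: 399.5718 × 1.22316577 ≈ 488.7425.

€488.74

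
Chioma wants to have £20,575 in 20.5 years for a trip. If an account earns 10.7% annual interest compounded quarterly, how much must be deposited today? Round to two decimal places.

Periodic rate = 10.7%/4 = 0.02675; 82 periods.
P = 20,575/(1 + 0.02675)^82 ≈ 20,575/8.7117688775 ≈ 2,361.7477.

£2,361.75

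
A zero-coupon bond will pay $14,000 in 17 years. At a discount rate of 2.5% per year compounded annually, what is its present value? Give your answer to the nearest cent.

Growth factor = (1 + 0.025)^17 ≈ 1.5216182612.
P = 14,000/1.5216182612 ≈ 9,200.7308.

$9,200.73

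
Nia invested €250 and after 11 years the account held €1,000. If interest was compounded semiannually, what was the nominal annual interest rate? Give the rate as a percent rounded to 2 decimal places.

13.01%

The 22-period growth factor is 1,000/250 = 4.
r/2 = 4^(1/22) − 1 ≈ 0.0650411, so r ≈ 2·0.0650411 = 13.00822%.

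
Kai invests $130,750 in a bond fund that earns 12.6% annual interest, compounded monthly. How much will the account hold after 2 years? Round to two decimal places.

$168,001.56

Periodic rate = 12.6%/12 = 0.0105; periods = 12·2 = 24.
A = 130,750·(1 + 0.0105)^24 ≈ 130,750·1.28490680275 ≈ 168,001.5645.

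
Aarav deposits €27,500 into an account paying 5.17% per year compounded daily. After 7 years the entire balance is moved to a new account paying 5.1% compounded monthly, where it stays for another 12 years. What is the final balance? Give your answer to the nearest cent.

After 7 years at 5.17%: 27,500 × 1.4360185264 ≈ 39,490.5095.
Then 12 years at 5.1%: 39,490.5095 × 1.8417259956 ≈ 72,730.6979.

€72,730.70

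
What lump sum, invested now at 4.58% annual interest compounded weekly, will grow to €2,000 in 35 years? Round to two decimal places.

€402.87

Growth factor = (1 + 0.0458/52)^1820 ≈ 4.964410095.
P = 2,000/4.964410095 ≈ 402.8676.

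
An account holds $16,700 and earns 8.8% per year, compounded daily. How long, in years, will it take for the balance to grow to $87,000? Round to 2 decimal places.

18.76 years

We need (1 + 0.000241096)^(365t) = 5.2096, so 365t = ln 5.2096 / ln 1.000241 ≈ 6846.6466.
t ≈ 6846.6466/365 = 18.7579 years.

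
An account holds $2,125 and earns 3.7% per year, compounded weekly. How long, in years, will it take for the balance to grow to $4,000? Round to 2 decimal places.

We need (1 + 0.000711538)^(52t) = 1.8824, so 52t = ln 1.8824 / ln 1.000712 ≈ 889.2668.
t ≈ 889.2668/52 = 17.1013 years.

17.10 years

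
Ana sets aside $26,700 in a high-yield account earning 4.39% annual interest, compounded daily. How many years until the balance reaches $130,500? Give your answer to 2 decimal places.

36.15 years

(1 + 0.000120274)^(365t) = 130,500/26,700 = 4.8876.
365t·ln(1 + 0.000120274) = ln(4.8876); 365t = 1.5867/0.000120267 ≈ 13193.2541.
t ≈ 36.1459 years.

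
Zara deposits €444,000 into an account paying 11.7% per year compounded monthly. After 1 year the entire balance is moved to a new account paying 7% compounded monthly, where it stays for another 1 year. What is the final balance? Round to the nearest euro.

€534,886

After 1 years at 11.7%: 444,000 × 1.1234825779 ≈ 498,826.2646.
Then 1 years at 7%: 498,826.2646 × 1.07229008086 ≈ 534,886.4556.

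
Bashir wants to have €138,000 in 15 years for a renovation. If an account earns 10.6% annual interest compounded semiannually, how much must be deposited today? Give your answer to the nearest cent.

Periodic rate = 10.6%/2 = 0.053; 30 periods.
P = 138,000/(1 + 0.053)^30 ≈ 138,000/4.70815915737 ≈ 29,310.8188.

€29,310.82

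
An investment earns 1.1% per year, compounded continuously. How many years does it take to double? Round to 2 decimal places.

e^(0.011t) = 2, so 0.011t = ln 2 ≈ 0.69315.
t ≈ 0.69315/0.011 ≈ 63.0134.

63.01 years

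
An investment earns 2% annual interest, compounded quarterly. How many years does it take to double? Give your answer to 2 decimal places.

(1 + 0.005)^(4t) = 2.
4t = ln 2 / ln(1 + 0.005) ≈ 0.69315/0.00498754 ≈ 138.9757.
t ≈ 34.7439.

34.74 years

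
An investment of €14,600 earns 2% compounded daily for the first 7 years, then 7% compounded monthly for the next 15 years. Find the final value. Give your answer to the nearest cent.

Phase 1: 14,600·(1 + 0.02/365)^2555 ≈ 16,793.9331.
Phase 2: 16,793.9331·(1 + 0.07/12)^180 ≈ 47,845.0207.

€47,845.02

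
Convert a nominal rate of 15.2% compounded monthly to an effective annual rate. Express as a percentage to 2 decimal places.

16.30%

EAR = (1 + 15.2%/12)^12 − 1 = (1 + 0.0126667)^12 − 1.
(1 + 0.0126667)^12 ≈ 1.163049, so EAR ≈ 16.30494%.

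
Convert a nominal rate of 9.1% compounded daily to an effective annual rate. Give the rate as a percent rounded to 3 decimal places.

9.526%

One year is 365 periods at 0.000249315 each: (1 + 0.000249315)^365 ≈ 1.095257.
EAR = 1.095257 − 1 ≈ 9.52566%.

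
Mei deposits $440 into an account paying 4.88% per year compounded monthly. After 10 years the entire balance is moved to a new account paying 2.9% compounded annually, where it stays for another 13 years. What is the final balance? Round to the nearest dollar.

$1,038

After 10 years at 4.88%: 440 × 1.62744356 ≈ 716.0752.
Then 13 years at 2.9%: 716.0752 × 1.450106409 ≈ 1,038.3852.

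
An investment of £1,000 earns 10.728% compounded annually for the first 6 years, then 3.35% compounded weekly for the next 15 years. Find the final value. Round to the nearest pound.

£3,046

After 6 years at 10.728%: 1,000 × 1.843082323 ≈ 1,843.0823.
Then 15 years at 3.35%: 1,843.0823 × 1.652580832 ≈ 3,045.8425.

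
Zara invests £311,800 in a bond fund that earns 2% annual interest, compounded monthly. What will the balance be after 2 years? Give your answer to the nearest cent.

Periodic rate = 2%/12 = 0.00166667; periods = 12·2 = 24.
A = 311,800·(1 + 0.02/12)^24 ≈ 311,800·1.04077611958 ≈ 324,513.9941.

£324,513.99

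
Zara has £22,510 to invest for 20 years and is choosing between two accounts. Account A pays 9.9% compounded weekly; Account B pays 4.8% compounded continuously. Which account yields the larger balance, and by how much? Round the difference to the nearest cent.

A: (1 + 0.099/52)^1040 ≈ 7.22912193355, so 22,510 × 7.22912193355 ≈ 162,727.5347.
B: e^(0.048·20) = e^0.96 ≈ 2.6116964734, so 22,510 × 2.6116964734 ≈ 58,789.2876.
Difference ≈ 103,938.2471 in favor of A.

Account A, by £103,938.25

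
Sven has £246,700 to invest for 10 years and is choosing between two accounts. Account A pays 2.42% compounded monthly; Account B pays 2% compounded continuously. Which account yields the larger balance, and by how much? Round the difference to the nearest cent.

Account A growth factor: (1 + 0.0242/12)^120 ≈ 1.27348382088; balance ≈ 314,168.4586.
Account B growth factor: e^(0.02·10) = e^0.2 ≈ 1.22140275816; balance ≈ 301,320.0604.
Account A is larger by 12,848.3982.

Account A, by £12,848.40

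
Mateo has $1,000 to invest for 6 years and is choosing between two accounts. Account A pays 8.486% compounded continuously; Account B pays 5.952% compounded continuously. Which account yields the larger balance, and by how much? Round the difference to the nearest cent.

Account A growth factor: e^(0.08486·6) = e^0.50916 ≈ 1.663892938; balance ≈ 1,663.8929.
Account B growth factor: e^(0.05952·6) = e^0.35712 ≈ 1.429207364; balance ≈ 1,429.2074.
Account A is larger by 234.6856.

Account A, by $234.69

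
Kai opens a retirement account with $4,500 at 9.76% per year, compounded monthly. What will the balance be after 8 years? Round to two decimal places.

$9,793.50

Growth factor = (1 + 0.0976/12)^96 ≈ 2.176334107.
A ≈ 4,500 × 2.176334107 ≈ 9,793.5035.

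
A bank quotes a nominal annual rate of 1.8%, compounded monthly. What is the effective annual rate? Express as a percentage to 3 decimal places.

One year is 12 periods at 0.0015 each: (1 + 0.0015)^12 ≈ 1.018149.
EAR = 1.018149 − 1 ≈ 1.81492%.

1.815%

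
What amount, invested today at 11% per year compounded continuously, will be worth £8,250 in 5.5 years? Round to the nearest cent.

£4,505.11

P = A·e^(−rt) = 8,250·e^(−0.605).
e^(−0.605) ≈ 0.5460744266, so P ≈ 4,505.1140.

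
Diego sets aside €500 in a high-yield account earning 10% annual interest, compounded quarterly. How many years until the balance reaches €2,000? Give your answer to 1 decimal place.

14.0 years

We need (1 + 0.025)^(4t) = 4, so 4t = ln 4 / ln 1.025 ≈ 56.1421.
t ≈ 56.1421/4 = 14.0355 years.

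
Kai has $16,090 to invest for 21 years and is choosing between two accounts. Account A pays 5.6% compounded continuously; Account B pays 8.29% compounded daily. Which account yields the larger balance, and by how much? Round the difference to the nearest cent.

Account A growth factor: e^(0.056·21) = e^1.176 ≈ 3.2413827064; balance ≈ 52,153.8477.
Account B growth factor: (1 + 0.0829/365)^7665 ≈ 5.701346246; balance ≈ 91,734.6611.
Account B is larger by 39,580.8134.

Account B, by $39,580.81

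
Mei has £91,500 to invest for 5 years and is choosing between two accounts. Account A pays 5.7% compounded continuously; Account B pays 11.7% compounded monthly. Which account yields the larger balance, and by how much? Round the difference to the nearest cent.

Account B, by £42,103.73

A: e^(0.057·5) = e^0.285 ≈ 1.32976202812, so 91,500 × 1.32976202812 ≈ 121,673.2256.
B: (1 + 0.00975)^60 ≈ 1.78991212717, so 91,500 × 1.78991212717 ≈ 163,776.9596.
Difference ≈ 42,103.7341 in favor of B.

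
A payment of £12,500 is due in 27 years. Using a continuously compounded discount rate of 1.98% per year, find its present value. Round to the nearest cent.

P = A·e^(−rt) = 12,500·e^(−0.5346).
e^(−0.5346) ≈ 0.58590360472, so P ≈ 7,323.7951.

£7,323.80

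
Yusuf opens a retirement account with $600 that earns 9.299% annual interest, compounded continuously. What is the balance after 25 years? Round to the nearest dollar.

$6,134

A = P·e^(rt) = 600·e^(0.09299·25) = 600·e^2.32475.
e^2.32475 ≈ 10.22412374, so A ≈ 6,134.4742.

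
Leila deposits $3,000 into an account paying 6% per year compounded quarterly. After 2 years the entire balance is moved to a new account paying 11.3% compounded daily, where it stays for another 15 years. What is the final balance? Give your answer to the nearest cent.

After 2 years at 6%: 3,000 × 1.1264925866 ≈ 3,379.4778.
Then 15 years at 11.3%: 3,379.4778 × 5.4452173744 ≈ 18,401.9910.

$18,401.99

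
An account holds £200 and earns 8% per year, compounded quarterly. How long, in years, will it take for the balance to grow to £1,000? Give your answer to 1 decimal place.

We need (1 + 0.02)^(4t) = 5, so 4t = ln 5 / ln 1.02 ≈ 81.2740.
t ≈ 81.2740/4 = 20.3185 years.

20.3 years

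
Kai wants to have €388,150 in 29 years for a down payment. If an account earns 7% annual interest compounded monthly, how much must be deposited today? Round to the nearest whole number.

€51,279

Growth factor = (1 + 0.07/12)^348 ≈ 7.56931134612.
P = 388,150/7.56931134612 ≈ 51,279.4338.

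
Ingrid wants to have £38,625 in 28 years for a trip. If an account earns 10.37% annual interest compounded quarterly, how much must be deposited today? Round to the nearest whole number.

Growth factor = (1 + 0.025925)^112 ≈ 17.577157717.
P = 38,625/17.577157717 ≈ 2,197.4543.

£2,197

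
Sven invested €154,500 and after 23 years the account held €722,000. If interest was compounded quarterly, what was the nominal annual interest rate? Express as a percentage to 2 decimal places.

6.76%

The 92-period growth factor is 722,000/154,500 = 4.67314.
r/4 = 4.67314^(1/92) − 1 ≈ 0.0169003, so r ≈ 4·0.0169003 = 6.76010%.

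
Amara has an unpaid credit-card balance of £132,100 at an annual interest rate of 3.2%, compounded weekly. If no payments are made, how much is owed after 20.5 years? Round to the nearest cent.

£254,514.41

Periodic rate = 3.2%/52 = 0.000615385; periods = 52·20.5 = 1066.
A = 132,100·(1 + 0.032/52)^1066 ≈ 132,100·1.92667985012 ≈ 254,514.4082.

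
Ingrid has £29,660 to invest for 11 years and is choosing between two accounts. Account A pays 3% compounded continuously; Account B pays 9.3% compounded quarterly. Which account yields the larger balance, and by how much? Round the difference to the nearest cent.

Account A growth factor: e^(0.03·11) = e^0.33 ≈ 1.3909681285; balance ≈ 41,256.1147.
Account B growth factor: (1 + 0.02325)^44 ≈ 2.74914183; balance ≈ 81,539.5467.
Account B is larger by 40,283.4320.

Account B, by £40,283.43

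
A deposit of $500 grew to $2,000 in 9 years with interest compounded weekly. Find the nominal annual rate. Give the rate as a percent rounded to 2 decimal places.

The 468-period growth factor is 2,000/500 = 4.
r/52 = 4^(1/468) − 1 ≈ 0.00296656, so r ≈ 52·0.00296656 = 15.42611%.

15.43%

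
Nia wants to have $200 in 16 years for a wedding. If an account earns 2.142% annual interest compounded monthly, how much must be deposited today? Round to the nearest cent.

Periodic rate = 2.142%/12 = 0.001785; 192 periods.
P = 200/(1 + 0.001785)^192 ≈ 200/1.40834392 ≈ 142.0108.

$142.01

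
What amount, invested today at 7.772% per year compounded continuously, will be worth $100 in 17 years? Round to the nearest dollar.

P = A·e^(−rt) = 100·e^(−1.32124).
e^(−1.32124) ≈ 0.26680426, so P ≈ 26.6804.

$27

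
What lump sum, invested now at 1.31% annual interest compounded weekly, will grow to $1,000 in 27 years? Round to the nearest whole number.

$702

Periodic rate = 1.31%/52 = 0.000251923; 1404 periods.
P = 1,000/(1 + 0.0131/52)^1404 ≈ 1,000/1.42426438 ≈ 702.1168.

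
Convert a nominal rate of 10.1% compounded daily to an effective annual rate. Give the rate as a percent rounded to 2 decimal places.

EAR = (1 + 10.1%/365)^365 − 1 = (1 + 0.000276712)^365 − 1.
(1 + 0.000276712)^365 ≈ 1.106261, so EAR ≈ 10.62612%.

10.63%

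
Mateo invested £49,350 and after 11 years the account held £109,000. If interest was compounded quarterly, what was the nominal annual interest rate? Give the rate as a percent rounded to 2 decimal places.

7.27%

(1 + r/4)^44 = 109,000/49,350 = 2.20871.
1 + r/4 = 2.20871^(1/44) ≈ 1.018172, so r/4 ≈ 0.0181725.
r ≈ 4·0.0181725 = 7.26899%.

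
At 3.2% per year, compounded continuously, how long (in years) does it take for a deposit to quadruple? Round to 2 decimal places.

e^(0.032t) = 4, so 0.032t = ln 4 ≈ 1.3863.
t ≈ 1.3863/0.032 ≈ 43.3217.

43.32 years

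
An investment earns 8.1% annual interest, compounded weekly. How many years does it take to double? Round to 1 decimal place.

(1 + 0.00155769)^(52t) = 2.
52t = ln 2 / ln(1 + 0.00155769) ≈ 0.69315/0.00155648 ≈ 445.3299.
t ≈ 8.5640.

8.6 years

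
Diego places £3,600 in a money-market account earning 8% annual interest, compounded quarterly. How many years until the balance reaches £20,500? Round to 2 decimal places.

21.96 years

We need (1 + 0.02)^(4t) = 5.6944, so 4t = ln 5.6944 / ln 1.02 ≈ 87.8414.
t ≈ 87.8414/4 = 21.9604 years.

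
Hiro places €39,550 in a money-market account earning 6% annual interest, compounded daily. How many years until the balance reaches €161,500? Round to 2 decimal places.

23.45 years

(1 + 0.000164384)^(365t) = 161,500/39,550 = 4.0834.
365t·ln(1 + 0.000164384) = ln(4.0834); 365t = 1.4069/0.00016437 ≈ 8559.5851.
t ≈ 23.4509 years.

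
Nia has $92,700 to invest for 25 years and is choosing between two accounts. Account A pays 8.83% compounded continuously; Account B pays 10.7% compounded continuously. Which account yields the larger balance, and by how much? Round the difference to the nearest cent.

A: e^(0.0883·25) = e^2.2075 ≈ 9.09295556495, so 92,700 × 9.09295556495 ≈ 842,916.9809.
B: e^(0.107·25) = e^2.675 ≈ 14.51234983959, so 92,700 × 14.51234983959 ≈ 1,345,294.8301.
Difference ≈ 502,377.8493 in favor of B.

Account B, by $502,377.85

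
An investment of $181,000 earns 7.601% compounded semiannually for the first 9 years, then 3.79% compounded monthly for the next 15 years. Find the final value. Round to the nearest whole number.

$624,850

Phase 1: 181,000·(1 + 0.038005)^18 ≈ 354,216.3419.
Phase 2: 354,216.3419·(1 + 0.0379/12)^180 ≈ 624,850.2314.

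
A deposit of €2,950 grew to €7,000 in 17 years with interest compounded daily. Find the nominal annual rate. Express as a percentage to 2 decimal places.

5.08%

The 6205-period growth factor is 7,000/2,950 = 2.37288.
r/365 = 2.37288^(1/6205) − 1 ≈ 0.000139269, so r ≈ 365·0.000139269 = 5.08332%.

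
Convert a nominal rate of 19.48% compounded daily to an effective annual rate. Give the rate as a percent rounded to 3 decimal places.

One year is 365 periods at 0.000533699 each: (1 + 0.000533699)^365 ≈ 1.215005.
EAR = 1.215005 − 1 ≈ 21.50048%.

21.500%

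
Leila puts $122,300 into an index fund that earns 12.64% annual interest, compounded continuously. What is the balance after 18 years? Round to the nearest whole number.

A = P·e^(rt) = 122,300·e^(0.1264·18) = 122,300·e^2.2752.
e^2.2752 ≈ 9.729864790934, so A ≈ 1,189,962.4639.

$1,189,962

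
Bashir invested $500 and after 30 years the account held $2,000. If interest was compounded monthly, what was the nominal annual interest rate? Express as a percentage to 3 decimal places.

4.630%

The 360-period growth factor is 2,000/500 = 4.
r/12 = 4^(1/360) − 1 ≈ 0.00385824, so r ≈ 12·0.00385824 = 4.62989%.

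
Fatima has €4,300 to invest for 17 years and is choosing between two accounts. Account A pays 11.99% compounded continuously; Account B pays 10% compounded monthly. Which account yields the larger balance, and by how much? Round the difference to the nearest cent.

Account A growth factor: e^(0.1199·17) = e^2.0383 ≈ 7.6775462699; balance ≈ 33,013.4490.
Account B growth factor: (1 + 0.1/12)^204 ≈ 5.4355231636; balance ≈ 23,372.7496.
Account A is larger by 9,640.6994.

Account A, by €9,640.70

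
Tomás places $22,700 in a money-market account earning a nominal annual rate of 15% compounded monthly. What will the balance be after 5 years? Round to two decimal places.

$47,833.02

Periodic rate = 15%/12 = 0.0125; periods = 12·5 = 60.
A = 22,700·(1 + 0.0125)^60 ≈ 22,700·2.107181347 ≈ 47,833.0166.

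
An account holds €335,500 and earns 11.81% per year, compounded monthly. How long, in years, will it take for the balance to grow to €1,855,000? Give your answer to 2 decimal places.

(1 + 0.00984167)^(12t) = 1,855,000/335,500 = 5.5291.
12t·ln(1 + 0.00984167) = ln(5.5291); 12t = 1.71/0.00979355 ≈ 174.6065.
t ≈ 14.5505 years.

14.55 years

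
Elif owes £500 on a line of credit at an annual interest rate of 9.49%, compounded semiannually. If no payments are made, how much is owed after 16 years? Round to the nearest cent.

£2,204.12

Periodic rate = 9.49%/2 = 0.04745; periods = 2·16 = 32.
A = 500·(1 + 0.04745)^32 ≈ 500·4.408244102 ≈ 2,204.1221.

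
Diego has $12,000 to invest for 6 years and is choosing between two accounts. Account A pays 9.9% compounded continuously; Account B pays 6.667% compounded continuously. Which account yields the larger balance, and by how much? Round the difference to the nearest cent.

Account A growth factor: e^(0.099·6) = e^0.594 ≈ 1.8112188202; balance ≈ 21,734.6258.
Account B growth factor: e^(0.06667·6) = e^0.40002 ≈ 1.4918545344; balance ≈ 17,902.2544.
Account A is larger by 3,832.3714.

Account A, by $3,832.37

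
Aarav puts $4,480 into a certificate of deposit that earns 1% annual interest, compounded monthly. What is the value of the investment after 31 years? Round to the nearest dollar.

$6,107

Growth factor = (1 + 0.01/12)^372 ≈ 1.363249114.
A ≈ 4,480 × 1.363249114 ≈ 6,107.3560.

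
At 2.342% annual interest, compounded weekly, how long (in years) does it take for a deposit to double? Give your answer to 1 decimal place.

(1 + 0.000450385)^(52t) = 2.
52t = ln 2 / ln(1 + 0.000450385) ≈ 0.69315/0.000450283 ≈ 1539.3582.
t ≈ 29.6030.

29.6 years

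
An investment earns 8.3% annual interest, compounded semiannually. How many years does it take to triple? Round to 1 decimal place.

13.5 years

(1 + 0.0415)^(2t) = 3.
2t = ln 3 / ln(1 + 0.0415) ≈ 1.0986/0.040662 ≈ 27.0182.
t ≈ 13.5091.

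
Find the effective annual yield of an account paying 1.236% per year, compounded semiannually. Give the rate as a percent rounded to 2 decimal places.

1.24%

EAR = (1 + 1.236%/2)^2 − 1 = (1 + 0.00618)^2 − 1.
(1 + 0.00618)^2 ≈ 1.012398, so EAR ≈ 1.23982%.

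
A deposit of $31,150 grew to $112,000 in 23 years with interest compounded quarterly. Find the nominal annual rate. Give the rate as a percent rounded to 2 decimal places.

5.60%

(1 + r/4)^92 = 112,000/31,150 = 3.59551.
1 + r/4 = 3.59551^(1/92) ≈ 1.014007, so r/4 ≈ 0.0140068.
r ≈ 4·0.0140068 = 5.60272%.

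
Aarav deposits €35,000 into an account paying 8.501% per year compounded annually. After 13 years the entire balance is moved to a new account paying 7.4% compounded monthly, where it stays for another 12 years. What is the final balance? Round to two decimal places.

After 13 years at 8.501%: 35,000 × 2.88827560051 ≈ 101,089.6460.
Then 12 years at 7.4%: 101,089.6460 × 2.42364645196 ≈ 245,005.5619.

€245,005.56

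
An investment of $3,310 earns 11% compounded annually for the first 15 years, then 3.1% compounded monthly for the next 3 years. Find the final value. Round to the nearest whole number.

$17,378

Phase 1: 3,310·(1 + 0.11)^15 ≈ 15,836.9912.
Phase 2: 15,836.9912·(1 + 0.031/12)^36 ≈ 17,378.4077.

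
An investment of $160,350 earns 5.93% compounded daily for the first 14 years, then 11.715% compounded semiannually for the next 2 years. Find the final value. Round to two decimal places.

Phase 1: 160,350·(1 + 0.0593/365)^5110 ≈ 367,782.4129.
Phase 2: 367,782.4129·(1 + 0.058575)^4 ≈ 461,825.0548.

$461,825.05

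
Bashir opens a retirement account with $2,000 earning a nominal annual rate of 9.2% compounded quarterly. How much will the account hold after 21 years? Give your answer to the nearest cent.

$13,507.76

Growth factor = (1 + 0.023)^84 ≈ 6.7538783175.
A ≈ 2,000 × 6.7538783175 ≈ 13,507.7566.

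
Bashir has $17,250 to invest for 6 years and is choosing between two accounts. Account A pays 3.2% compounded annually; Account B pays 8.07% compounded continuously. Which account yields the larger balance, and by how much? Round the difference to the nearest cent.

Account B, by $7,156.07

A: (1 + 0.032)^6 ≈ 1.208031291, so 17,250 × 1.208031291 ≈ 20,838.5398.
B: e^(0.0807·6) = e^0.4842 ≈ 1.6228761884, so 17,250 × 1.6228761884 ≈ 27,994.6143.
Difference ≈ 7,156.0745 in favor of B.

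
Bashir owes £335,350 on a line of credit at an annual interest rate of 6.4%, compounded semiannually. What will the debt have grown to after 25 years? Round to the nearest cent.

£1,619,881.24

Periodic rate = 6.4%/2 = 0.032; periods = 2·25 = 50.
A = 335,350·(1 + 0.032)^50 ≈ 335,350·4.83041967425 ≈ 1,619,881.2378.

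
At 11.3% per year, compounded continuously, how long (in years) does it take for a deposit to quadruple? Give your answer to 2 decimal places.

12.27 years

e^(0.113t) = 4, so 0.113t = ln 4 ≈ 1.3863.
t ≈ 1.3863/0.113 ≈ 12.2681.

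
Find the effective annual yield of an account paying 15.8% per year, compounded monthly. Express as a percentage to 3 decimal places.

One year is 12 periods at 0.0131667 each: (1 + 0.0131667)^12 ≈ 1.169959.
EAR = 1.169959 − 1 ≈ 16.99592%.

16.996%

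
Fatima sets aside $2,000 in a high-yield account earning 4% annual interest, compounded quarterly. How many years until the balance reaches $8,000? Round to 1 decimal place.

34.8 years

(1 + 0.01)^(4t) = 8,000/2,000 = 4.
4t·ln(1 + 0.01) = ln(4); 4t = 1.3863/0.00995033 ≈ 139.3214.
t ≈ 34.8304 years.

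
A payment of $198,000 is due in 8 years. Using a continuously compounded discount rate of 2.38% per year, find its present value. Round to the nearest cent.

P = A·e^(−rt) = 198,000·e^(−0.1904).
e^(−0.1904) ≈ 0.826628416438, so P ≈ 163,672.4265.

$163,672.43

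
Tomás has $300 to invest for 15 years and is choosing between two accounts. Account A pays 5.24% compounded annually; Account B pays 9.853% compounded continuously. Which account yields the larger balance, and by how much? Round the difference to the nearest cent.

Account B, by $669.78

A: (1 + 0.0524)^15 ≈ 2.15135753, so 300 × 2.15135753 ≈ 645.4073.
B: e^(0.09853·15) = e^1.47795 ≈ 4.383949367, so 300 × 4.383949367 ≈ 1,315.1848.
Difference ≈ 669.7776 in favor of B.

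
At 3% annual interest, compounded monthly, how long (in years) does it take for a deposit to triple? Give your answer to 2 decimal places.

36.67 years

(1 + 0.0025)^(12t) = 3.
12t = ln 3 / ln(1 + 0.0025) ≈ 1.0986/0.00249688 ≈ 439.9940.
t ≈ 36.6662.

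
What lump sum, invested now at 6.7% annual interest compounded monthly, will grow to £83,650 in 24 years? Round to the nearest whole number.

£16,829

Periodic rate = 6.7%/12 = 0.00558333; 288 periods.
P = 83,650/(1 + 0.067/12)^288 ≈ 83,650/4.9705357913 ≈ 16,829.1716.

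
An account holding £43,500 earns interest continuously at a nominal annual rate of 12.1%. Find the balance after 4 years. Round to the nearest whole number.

£70,581

A = P·e^(rt) = 43,500·e^(0.121·4) = 43,500·e^0.484.
e^0.484 ≈ 1.6225516457, so A ≈ 70,580.9966.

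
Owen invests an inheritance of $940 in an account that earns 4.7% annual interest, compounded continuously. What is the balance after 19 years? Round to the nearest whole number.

A = P·e^(rt) = 940·e^(0.047·19) = 940·e^0.893.
e^0.893 ≈ 2.442446009, so A ≈ 2,295.8992.

$2,296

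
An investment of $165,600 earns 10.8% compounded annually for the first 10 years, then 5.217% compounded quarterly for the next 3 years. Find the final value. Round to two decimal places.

$539,498.11

Phase 1: 165,600·(1 + 0.108)^10 ≈ 461,804.2616.
Phase 2: 461,804.2616·(1 + 0.0130425)^12 ≈ 539,498.1054.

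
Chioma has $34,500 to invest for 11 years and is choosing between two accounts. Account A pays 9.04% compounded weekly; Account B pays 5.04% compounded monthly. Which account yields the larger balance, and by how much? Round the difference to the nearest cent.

Account A, by $33,185.31

A: (1 + 0.0904/52)^572 ≈ 2.7007692434, so 34,500 × 2.7007692434 ≈ 93,176.5389.
B: (1 + 0.0042)^132 ≈ 1.7388761429, so 34,500 × 1.7388761429 ≈ 59,991.2269.
Difference ≈ 33,185.3120 in favor of A.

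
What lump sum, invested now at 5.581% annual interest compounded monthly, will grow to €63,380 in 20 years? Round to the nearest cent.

Growth factor = (1 + 0.05581/12)^240 ≈ 3.045339502.
P = 63,380/3.045339502 ≈ 20,812.1295.

€20,812.13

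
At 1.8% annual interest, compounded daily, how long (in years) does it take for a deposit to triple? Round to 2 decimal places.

61.04 years

(1 + 0.0000493151)^(365t) = 3.
365t = ln 3 / ln(1 + 0.0000493151) ≈ 1.0986/4.93139e-05 ≈ 22277.9652.
t ≈ 61.0355.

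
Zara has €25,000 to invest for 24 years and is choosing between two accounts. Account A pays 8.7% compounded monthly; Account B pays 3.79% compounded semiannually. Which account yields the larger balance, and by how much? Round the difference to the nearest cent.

Account A, by €138,648.20

Account A growth factor: (1 + 0.00725)^288 ≈ 8.00821096322; balance ≈ 200,205.2741.
Account B growth factor: (1 + 0.01895)^48 ≈ 2.4622828207; balance ≈ 61,557.0705.
Account A is larger by 138,648.2036.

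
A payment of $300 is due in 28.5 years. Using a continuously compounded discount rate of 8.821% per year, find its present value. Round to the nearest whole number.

P = A·e^(−rt) = 300·e^(−2.513985).
e^(−2.513985) ≈ 0.0809450297, so P ≈ 24.2835.

$24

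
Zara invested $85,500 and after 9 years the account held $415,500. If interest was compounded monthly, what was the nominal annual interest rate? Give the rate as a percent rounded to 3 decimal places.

(1 + r/12)^108 = 415,500/85,500 = 4.85965.
1 + r/12 = 4.85965^(1/108) ≈ 1.014746, so r/12 ≈ 0.0147462.
r ≈ 12·0.0147462 = 17.69549%.

17.695%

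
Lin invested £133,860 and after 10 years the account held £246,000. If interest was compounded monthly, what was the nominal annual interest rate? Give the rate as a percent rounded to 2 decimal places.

The 120-period growth factor is 246,000/133,860 = 1.83774.
r/12 = 1.83774^(1/120) − 1 ≈ 0.00508402, so r ≈ 12·0.00508402 = 6.10083%.

6.10%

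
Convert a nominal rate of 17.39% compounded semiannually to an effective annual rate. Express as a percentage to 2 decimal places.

One year is 2 periods at 0.08695 each: (1 + 0.08695)^2 ≈ 1.18146.
EAR = 1.18146 − 1 ≈ 18.14603%.

18.15%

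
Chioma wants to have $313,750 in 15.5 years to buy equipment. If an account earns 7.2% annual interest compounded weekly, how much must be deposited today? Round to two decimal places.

Periodic rate = 7.2%/52 = 0.00138462; 806 periods.
P = 313,750/(1 + 0.072/52)^806 ≈ 313,750/3.05026385605 ≈ 102,859.9540.

$102,859.95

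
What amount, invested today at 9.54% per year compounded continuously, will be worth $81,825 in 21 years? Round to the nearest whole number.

P = A·e^(−rt) = 81,825·e^(−2.0034).
e^(−2.0034) ≈ 0.13487592463, so P ≈ 11,036.2225.

$11,036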